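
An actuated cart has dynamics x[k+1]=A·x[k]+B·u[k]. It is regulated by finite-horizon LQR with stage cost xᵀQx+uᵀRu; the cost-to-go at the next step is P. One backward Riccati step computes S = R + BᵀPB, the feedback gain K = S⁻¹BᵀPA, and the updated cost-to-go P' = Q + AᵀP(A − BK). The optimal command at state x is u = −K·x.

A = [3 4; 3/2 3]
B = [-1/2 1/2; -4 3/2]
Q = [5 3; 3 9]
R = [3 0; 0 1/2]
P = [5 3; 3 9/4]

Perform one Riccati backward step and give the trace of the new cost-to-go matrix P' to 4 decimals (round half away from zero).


BᵀP = [-14.5000 -10.5000; 7.0000 4.8750]
S = R + BᵀPB = [3 0; 0 1/2] + [49.2500 -23.0000; -23.0000 10.8125] = [52.2500 -23.0000; -23.0000 11.3125]
BᵀPA = [-59.2500 -89.5000; 28.3125 42.6250]
K = S⁻¹·BᵀPA = [-0.3073 -0.5170; 1.8779 2.7168]
A−BK = [1.9074 2.3831; -2.5462 -3.1432]
AᵀP(A−BK) = [5.6847 7.5729; 7.5729 10.1742]
P' = Q + AᵀP(A−BK) = [10.6847 10.5729; 10.5729 19.1742]
tr(P') = 29.8589

29.8589


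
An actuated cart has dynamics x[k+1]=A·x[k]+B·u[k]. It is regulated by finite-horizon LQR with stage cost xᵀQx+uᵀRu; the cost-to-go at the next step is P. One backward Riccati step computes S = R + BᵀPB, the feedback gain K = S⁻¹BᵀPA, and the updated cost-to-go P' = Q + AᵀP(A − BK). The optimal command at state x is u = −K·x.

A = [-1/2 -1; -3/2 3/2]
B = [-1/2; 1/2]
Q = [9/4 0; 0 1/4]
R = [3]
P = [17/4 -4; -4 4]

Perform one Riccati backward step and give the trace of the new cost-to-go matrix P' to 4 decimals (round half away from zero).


15.1018

BᵀP = [-4.1250 4.0000]
S = R + BᵀPB = [3] + [4.0625] = [7.0625]
BᵀPA = [-3.9375 10.1250]
K = S⁻¹·BᵀPA = [-0.5575 1.4336]
A−BK = [-0.7788 -0.2832; -1.2212 0.7832]
AᵀP(A−BK) = [1.8673 -4.2301; -4.2301 10.7345]
P' = Q + AᵀP(A−BK) = [4.1173 -4.2301; -4.2301 10.9845]
tr(P') = 15.1018


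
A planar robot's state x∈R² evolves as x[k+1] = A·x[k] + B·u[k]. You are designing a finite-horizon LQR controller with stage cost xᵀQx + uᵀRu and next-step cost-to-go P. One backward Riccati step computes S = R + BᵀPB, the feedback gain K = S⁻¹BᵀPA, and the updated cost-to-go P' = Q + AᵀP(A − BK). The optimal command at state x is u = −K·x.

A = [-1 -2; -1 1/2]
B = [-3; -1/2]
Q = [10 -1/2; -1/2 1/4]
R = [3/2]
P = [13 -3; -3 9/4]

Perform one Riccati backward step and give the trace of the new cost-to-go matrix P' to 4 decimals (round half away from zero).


BᵀP = [-37.5000 7.8750]
S = R + BᵀPB = [3/2] + [108.5625] = [110.0625]
BᵀPA = [29.6250 78.9375]
K = S⁻¹·BᵀPA = [0.2692 0.7172]
A−BK = [-0.1925 0.1516; -0.8654 0.8586]
AᵀP(A−BK) = [1.2760 -0.8722; -0.8722 1.9480]
P' = Q + AᵀP(A−BK) = [11.2760 -1.3722; -1.3722 2.1980]
tr(P') = 13.4740

13.4740


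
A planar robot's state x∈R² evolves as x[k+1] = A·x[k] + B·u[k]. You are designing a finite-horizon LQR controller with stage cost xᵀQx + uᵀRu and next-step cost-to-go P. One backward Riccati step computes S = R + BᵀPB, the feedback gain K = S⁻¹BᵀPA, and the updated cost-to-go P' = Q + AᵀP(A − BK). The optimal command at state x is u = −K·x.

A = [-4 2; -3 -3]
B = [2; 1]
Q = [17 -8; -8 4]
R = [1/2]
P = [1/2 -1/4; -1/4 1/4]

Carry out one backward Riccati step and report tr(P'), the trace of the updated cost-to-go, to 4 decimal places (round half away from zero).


26.7143

BᵀP = [0.7500 -0.2500]
S = R + BᵀPB = [1/2] + [1.2500] = [1.7500]
BᵀPA = [-2.2500 2.2500]
K = S⁻¹·BᵀPA = [-1.2857 1.2857]
A−BK = [-1.4286 -0.5714; -1.7143 -4.2857]
AᵀP(A−BK) = [1.3571 -0.3571; -0.3571 4.3571]
P' = Q + AᵀP(A−BK) = [18.3571 -8.3571; -8.3571 8.3571]
tr(P') = 26.7143


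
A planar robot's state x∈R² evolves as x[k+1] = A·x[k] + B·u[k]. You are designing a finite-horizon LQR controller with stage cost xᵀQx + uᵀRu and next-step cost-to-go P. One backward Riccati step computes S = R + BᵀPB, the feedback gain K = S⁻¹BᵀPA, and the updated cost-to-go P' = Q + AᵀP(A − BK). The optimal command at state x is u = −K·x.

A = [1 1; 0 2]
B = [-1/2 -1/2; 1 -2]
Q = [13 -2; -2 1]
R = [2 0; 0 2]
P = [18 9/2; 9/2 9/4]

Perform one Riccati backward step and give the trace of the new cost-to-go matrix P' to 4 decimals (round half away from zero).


BᵀP = [-4.5000 0.0000; -18.0000 -6.7500]
S = R + BᵀPB = [2 0; 0 2] + [2.2500 2.2500; 2.2500 22.5000] = [4.2500 2.2500; 2.2500 24.5000]
BᵀPA = [-4.5000 -4.5000; -18.0000 -31.5000]
K = S⁻¹·BᵀPA = [-0.7041 -0.3975; -0.6700 -1.2492]
A−BK = [0.3129 0.1767; -0.6360 -0.1009]
AᵀP(A−BK) = [2.7710 2.7256; 2.7256 3.8612]
P' = Q + AᵀP(A−BK) = [15.7710 0.7256; 0.7256 4.8612]
tr(P') = 20.6322

20.6322


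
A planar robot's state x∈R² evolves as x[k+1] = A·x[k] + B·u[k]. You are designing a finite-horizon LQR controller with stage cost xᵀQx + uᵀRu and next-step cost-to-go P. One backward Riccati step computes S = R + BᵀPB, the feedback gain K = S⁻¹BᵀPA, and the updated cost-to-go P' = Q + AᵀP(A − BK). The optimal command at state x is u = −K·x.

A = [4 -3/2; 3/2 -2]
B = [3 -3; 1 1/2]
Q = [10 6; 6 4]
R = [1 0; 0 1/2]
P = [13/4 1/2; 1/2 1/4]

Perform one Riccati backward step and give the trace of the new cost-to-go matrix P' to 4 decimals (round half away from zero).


BᵀP = [10.2500 1.7500; -9.5000 -1.3750]
S = R + BᵀPB = [1 0; 0 1/2] + [32.5000 -29.8750; -29.8750 27.8125] = [33.5000 -29.8750; -29.8750 28.3125]
BᵀPA = [43.6250 -18.8750; -40.0625 17.0000]
K = S⁻¹·BᵀPA = [0.6839 -0.4740; -0.6934 0.1003]
A−BK = [-0.1318 0.2228; 1.1628 -1.5761]
AᵀP(A−BK) = [0.9493 -0.6791; -0.6791 0.6609]
P' = Q + AᵀP(A−BK) = [10.9493 5.3209; 5.3209 4.6609]
tr(P') = 15.6102

15.6102


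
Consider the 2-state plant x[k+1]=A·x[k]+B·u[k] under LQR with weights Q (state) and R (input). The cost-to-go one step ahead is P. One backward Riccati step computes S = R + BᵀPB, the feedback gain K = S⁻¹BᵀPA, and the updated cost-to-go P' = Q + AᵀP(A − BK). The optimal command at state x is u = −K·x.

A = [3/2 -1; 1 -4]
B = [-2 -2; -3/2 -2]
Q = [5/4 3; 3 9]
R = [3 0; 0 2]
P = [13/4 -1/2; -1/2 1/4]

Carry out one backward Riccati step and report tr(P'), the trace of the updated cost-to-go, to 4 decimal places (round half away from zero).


13.1261

BᵀP = [-5.7500 0.6250; -5.5000 0.5000]
S = R + BᵀPB = [3 0; 0 2] + [10.5625 10.2500; 10.2500 10.0000] = [13.5625 10.2500; 10.2500 12.0000]
BᵀPA = [-8.0000 3.2500; -7.7500 3.5000]
K = S⁻¹·BᵀPA = [-0.2871 0.0542; -0.4006 0.2454]
A−BK = [0.1246 -0.4009; -0.2319 -3.4280]
AᵀP(A−BK) = [0.6610 -0.0398; -0.0398 2.2151]
P' = Q + AᵀP(A−BK) = [1.9110 2.9602; 2.9602 11.2151]
tr(P') = 13.1261


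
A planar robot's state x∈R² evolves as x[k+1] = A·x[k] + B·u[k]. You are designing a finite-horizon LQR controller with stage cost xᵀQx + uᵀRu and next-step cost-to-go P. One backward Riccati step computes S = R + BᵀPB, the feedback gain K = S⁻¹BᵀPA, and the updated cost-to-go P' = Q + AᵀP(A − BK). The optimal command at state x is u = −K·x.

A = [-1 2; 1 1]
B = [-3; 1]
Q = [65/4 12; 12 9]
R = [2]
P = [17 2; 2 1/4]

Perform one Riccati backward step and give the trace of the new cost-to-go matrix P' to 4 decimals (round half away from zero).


BᵀP = [-49.0000 -5.7500]
S = R + BᵀPB = [2] + [141.2500] = [143.2500]
BᵀPA = [43.2500 -103.7500]
K = S⁻¹·BᵀPA = [0.3019 -0.7243]
A−BK = [-0.0942 -0.1728; 0.6981 1.7243]
AᵀP(A−BK) = [0.1920 -0.4258; -0.4258 1.1082]
P' = Q + AᵀP(A−BK) = [16.4420 11.5742; 11.5742 10.1082]
tr(P') = 26.5502

26.5502


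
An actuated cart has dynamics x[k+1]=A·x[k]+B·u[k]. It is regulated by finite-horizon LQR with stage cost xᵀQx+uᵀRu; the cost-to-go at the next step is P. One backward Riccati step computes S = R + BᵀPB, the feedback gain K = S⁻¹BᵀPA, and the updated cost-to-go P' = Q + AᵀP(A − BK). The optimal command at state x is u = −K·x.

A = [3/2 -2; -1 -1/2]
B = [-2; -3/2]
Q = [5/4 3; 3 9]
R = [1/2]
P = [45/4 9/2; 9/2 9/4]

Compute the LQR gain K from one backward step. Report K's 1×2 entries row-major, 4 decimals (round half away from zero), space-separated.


BᵀP = [-29.2500 -12.3750]
S = R + BᵀPB = [1/2] + [77.0625] = [77.5625]
BᵀPA = [-31.5000 64.6875]
K = S⁻¹·BᵀPA = [-0.4061 0.8340]
A−BK = [0.6878 -0.3320; -1.6092 0.7510]
AᵀP(A−BK) = [1.2696 -0.7288; -0.7288 0.6128]
P' = Q + AᵀP(A−BK) = [2.5196 2.2712; 2.2712 9.6128]
tr(P') = 12.1324

-0.4061 0.8340


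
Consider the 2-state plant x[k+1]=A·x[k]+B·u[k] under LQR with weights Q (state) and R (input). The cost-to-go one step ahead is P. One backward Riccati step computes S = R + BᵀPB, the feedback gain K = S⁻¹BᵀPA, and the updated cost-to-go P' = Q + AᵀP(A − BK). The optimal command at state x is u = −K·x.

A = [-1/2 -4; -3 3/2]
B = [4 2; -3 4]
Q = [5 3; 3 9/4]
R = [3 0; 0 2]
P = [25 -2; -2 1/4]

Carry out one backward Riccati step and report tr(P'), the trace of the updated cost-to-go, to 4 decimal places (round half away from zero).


10.0034

BᵀP = [106.0000 -8.7500; 42.0000 -3.0000]
S = R + BᵀPB = [3 0; 0 2] + [450.2500 177.0000; 177.0000 72.0000] = [453.2500 177.0000; 177.0000 74.0000]
BᵀPA = [-26.7500 -437.1250; -12.0000 -172.5000]
K = S⁻¹·BᵀPA = [0.0653 -0.8206; -0.3184 -0.3683]
A−BK = [-0.1245 0.0190; -1.5302 0.5114]
AᵀP(A−BK) = [0.4265 0.0044; 0.0044 2.3270]
P' = Q + AᵀP(A−BK) = [5.4265 3.0044; 3.0044 4.5770]
tr(P') = 10.0034


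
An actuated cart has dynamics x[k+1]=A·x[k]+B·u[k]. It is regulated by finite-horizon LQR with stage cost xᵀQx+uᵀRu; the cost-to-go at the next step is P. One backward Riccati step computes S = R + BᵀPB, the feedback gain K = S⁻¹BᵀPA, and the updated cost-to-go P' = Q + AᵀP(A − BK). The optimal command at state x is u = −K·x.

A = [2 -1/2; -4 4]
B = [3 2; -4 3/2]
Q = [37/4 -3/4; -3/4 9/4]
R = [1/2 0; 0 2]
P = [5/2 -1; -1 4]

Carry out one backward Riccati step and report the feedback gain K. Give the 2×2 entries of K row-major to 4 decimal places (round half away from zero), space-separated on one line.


BᵀP = [11.5000 -19.0000; 3.5000 4.0000]
S = R + BᵀPB = [1/2 0; 0 2] + [110.5000 -5.5000; -5.5000 13.0000] = [111.0000 -5.5000; -5.5000 15.0000]
BᵀPA = [99.0000 -81.7500; -9.0000 14.2500]
K = S⁻¹·BᵀPA = [0.8781 -0.7022; -0.2780 0.6925]
A−BK = [-0.0783 0.2214; -0.0705 0.1525]
AᵀP(A−BK) = [0.5643 -0.7522; -0.7522 1.3538]
P' = Q + AᵀP(A−BK) = [9.8143 -1.5022; -1.5022 3.6038]
tr(P') = 13.4181

0.8781 -0.7022 -0.2780 0.6925


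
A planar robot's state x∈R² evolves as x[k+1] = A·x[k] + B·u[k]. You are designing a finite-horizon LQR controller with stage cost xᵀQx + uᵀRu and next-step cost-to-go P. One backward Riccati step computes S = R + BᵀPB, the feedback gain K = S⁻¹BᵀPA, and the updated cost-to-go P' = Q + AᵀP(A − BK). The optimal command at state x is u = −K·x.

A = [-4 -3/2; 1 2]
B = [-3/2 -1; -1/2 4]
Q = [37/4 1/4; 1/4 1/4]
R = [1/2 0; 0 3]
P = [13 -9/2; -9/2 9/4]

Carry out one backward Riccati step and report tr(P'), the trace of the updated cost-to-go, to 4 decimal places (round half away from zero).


BᵀP = [-17.2500 5.6250; -31.0000 13.5000]
S = R + BᵀPB = [1/2 0; 0 3] + [23.0625 39.7500; 39.7500 85.0000] = [23.5625 39.7500; 39.7500 88.0000]
BᵀPA = [74.6250 37.1250; 137.5000 73.5000]
K = S⁻¹·BᵀPA = [2.2320 0.6999; 0.5543 0.5191]
A−BK = [-0.0977 0.0690; -0.1011 0.2737]
AᵀP(A−BK) = [3.4708 1.6461; 1.6461 1.1137]
P' = Q + AᵀP(A−BK) = [12.7208 1.8961; 1.8961 1.3637]
tr(P') = 14.0845

14.0845


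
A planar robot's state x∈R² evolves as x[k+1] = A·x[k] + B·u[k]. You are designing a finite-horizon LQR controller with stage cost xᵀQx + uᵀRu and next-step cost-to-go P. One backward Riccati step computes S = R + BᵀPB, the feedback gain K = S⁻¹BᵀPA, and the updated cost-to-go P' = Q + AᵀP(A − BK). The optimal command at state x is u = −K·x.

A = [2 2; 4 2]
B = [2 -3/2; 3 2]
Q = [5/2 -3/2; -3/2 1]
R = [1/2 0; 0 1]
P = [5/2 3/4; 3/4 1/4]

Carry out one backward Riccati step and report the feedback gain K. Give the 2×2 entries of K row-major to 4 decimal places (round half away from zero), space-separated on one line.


1.0543 0.8313 -0.0892 -0.1441

BᵀP = [7.2500 2.2500; -2.2500 -0.6250]
S = R + BᵀPB = [1/2 0; 0 1] + [21.2500 -6.3750; -6.3750 2.1250] = [21.7500 -6.3750; -6.3750 3.1250]
BᵀPA = [23.5000 19.0000; -7.0000 -5.7500]
K = S⁻¹·BᵀPA = [1.0543 0.8313; -0.0892 -0.1441]
A−BK = [-0.2424 0.1212; 1.0154 -0.2058]
AᵀP(A−BK) = [0.5992 0.4551; 0.4551 0.3762]
P' = Q + AᵀP(A−BK) = [3.0992 -1.0449; -1.0449 1.3762]
tr(P') = 4.4754


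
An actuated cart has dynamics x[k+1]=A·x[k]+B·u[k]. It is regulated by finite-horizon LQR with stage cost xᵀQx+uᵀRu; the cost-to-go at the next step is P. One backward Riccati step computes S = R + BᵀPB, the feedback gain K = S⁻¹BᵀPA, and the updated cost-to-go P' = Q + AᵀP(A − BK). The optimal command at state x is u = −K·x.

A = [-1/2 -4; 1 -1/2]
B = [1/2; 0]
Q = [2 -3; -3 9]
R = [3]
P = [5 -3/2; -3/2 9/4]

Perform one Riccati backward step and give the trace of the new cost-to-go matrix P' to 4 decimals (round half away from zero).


67.8235

BᵀP = [2.5000 -0.7500]
S = R + BᵀPB = [3] + [1.2500] = [4.2500]
BᵀPA = [-2.0000 -9.6250]
K = S⁻¹·BᵀPA = [-0.4706 -2.2647]
A−BK = [-0.2647 -2.8676; 1.0000 -0.5000]
AᵀP(A−BK) = [4.0588 9.9706; 9.9706 52.7647]
P' = Q + AᵀP(A−BK) = [6.0588 6.9706; 6.9706 61.7647]
tr(P') = 67.8235


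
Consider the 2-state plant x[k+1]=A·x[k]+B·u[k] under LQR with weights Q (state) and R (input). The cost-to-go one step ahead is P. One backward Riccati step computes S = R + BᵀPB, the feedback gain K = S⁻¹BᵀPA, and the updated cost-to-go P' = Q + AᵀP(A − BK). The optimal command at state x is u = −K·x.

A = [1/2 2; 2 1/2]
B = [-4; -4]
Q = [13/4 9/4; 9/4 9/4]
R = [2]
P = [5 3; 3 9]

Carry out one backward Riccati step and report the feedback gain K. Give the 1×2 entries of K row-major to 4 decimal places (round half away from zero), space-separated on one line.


-0.3478 -0.2733

BᵀP = [-32.0000 -48.0000]
S = R + BᵀPB = [2] + [320.0000] = [322.0000]
BᵀPA = [-112.0000 -88.0000]
K = S⁻¹·BᵀPA = [-0.3478 -0.2733]
A−BK = [-0.8913 0.9068; 0.6087 -0.5932]
AᵀP(A−BK) = [4.2935 -3.8587; -3.8587 4.2003]
P' = Q + AᵀP(A−BK) = [7.5435 -1.6087; -1.6087 6.4503]
tr(P') = 13.9938


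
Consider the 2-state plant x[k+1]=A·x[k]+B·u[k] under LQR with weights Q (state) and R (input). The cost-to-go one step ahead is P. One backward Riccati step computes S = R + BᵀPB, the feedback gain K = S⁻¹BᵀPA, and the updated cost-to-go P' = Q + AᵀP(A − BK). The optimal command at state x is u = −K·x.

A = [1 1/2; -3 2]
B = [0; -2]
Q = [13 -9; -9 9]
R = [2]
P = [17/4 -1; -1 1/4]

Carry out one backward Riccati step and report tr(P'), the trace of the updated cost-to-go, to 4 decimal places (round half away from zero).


30.4792

BᵀP = [2.0000 -0.5000]
S = R + BᵀPB = [2] + [1.0000] = [3.0000]
BᵀPA = [3.5000 0.0000]
K = S⁻¹·BᵀPA = [1.1667 0.0000]
A−BK = [1.0000 0.5000; -0.6667 2.0000]
AᵀP(A−BK) = [8.4167 0.1250; 0.1250 0.0625]
P' = Q + AᵀP(A−BK) = [21.4167 -8.8750; -8.8750 9.0625]
tr(P') = 30.4792


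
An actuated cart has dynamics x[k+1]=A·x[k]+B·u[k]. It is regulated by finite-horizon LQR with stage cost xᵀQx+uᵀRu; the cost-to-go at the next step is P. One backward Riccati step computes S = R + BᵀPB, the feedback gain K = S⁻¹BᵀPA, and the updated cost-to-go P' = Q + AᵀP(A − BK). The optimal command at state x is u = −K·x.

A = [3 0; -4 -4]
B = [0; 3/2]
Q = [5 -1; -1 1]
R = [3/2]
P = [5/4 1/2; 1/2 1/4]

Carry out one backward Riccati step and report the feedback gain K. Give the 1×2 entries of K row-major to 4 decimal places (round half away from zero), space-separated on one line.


BᵀP = [0.7500 0.3750]
S = R + BᵀPB = [3/2] + [0.5625] = [2.0625]
BᵀPA = [0.7500 -1.5000]
K = S⁻¹·BᵀPA = [0.3636 -0.7273]
A−BK = [3.0000 0.0000; -4.5455 -2.9091]
AᵀP(A−BK) = [2.9773 -1.4545; -1.4545 2.9091]
P' = Q + AᵀP(A−BK) = [7.9773 -2.4545; -2.4545 3.9091]
tr(P') = 11.8864

0.3636 -0.7273


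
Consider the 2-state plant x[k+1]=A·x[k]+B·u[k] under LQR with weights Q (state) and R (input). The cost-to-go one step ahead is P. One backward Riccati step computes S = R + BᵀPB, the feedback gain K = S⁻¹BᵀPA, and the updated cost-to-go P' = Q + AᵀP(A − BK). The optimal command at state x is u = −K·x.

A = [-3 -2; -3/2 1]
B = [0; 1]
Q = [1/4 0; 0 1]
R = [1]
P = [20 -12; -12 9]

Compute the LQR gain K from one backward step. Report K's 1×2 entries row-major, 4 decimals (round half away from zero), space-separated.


BᵀP = [-12.0000 9.0000]
S = R + BᵀPB = [1] + [9.0000] = [10.0000]
BᵀPA = [22.5000 33.0000]
K = S⁻¹·BᵀPA = [2.2500 3.3000]
A−BK = [-3.0000 -2.0000; -3.7500 -2.3000]
AᵀP(A−BK) = [41.6250 32.2500; 32.2500 28.1000]
P' = Q + AᵀP(A−BK) = [41.8750 32.2500; 32.2500 29.1000]
tr(P') = 70.9750

2.2500 3.3000


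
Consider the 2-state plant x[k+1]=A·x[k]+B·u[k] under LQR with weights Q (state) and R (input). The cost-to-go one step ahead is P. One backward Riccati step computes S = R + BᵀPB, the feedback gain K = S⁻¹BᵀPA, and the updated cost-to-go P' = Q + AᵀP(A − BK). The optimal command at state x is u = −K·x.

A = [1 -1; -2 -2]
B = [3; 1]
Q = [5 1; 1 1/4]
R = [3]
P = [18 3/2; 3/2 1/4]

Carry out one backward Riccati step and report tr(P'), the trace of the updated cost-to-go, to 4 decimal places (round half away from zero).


BᵀP = [55.5000 4.7500]
S = R + BᵀPB = [3] + [171.2500] = [174.2500]
BᵀPA = [46.0000 -65.0000]
K = S⁻¹·BᵀPA = [0.2640 -0.3730]
A−BK = [0.2080 0.1191; -2.2640 -1.6270]
AᵀP(A−BK) = [0.8565 0.1593; 0.1593 0.7532]
P' = Q + AᵀP(A−BK) = [5.8565 1.1593; 1.1593 1.0032]
tr(P') = 6.8598

6.8598


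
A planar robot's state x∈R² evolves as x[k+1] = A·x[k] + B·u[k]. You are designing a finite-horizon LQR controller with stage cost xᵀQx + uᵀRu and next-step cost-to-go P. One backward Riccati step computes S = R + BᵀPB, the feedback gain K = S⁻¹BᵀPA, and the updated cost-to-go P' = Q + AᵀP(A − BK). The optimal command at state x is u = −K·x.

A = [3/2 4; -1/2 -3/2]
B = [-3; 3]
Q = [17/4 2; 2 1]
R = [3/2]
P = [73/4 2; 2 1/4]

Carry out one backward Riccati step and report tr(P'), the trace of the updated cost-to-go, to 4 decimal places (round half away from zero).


BᵀP = [-48.7500 -5.2500]
S = R + BᵀPB = [3/2] + [130.5000] = [132.0000]
BᵀPA = [-70.5000 -187.1250]
K = S⁻¹·BᵀPA = [-0.5341 -1.4176]
A−BK = [-0.1023 -0.2528; 1.1023 2.7528]
AᵀP(A−BK) = [0.4716 1.2457; 1.2457 3.2915]
P' = Q + AᵀP(A−BK) = [4.7216 3.2457; 3.2457 4.2915]
tr(P') = 9.0131

9.0131


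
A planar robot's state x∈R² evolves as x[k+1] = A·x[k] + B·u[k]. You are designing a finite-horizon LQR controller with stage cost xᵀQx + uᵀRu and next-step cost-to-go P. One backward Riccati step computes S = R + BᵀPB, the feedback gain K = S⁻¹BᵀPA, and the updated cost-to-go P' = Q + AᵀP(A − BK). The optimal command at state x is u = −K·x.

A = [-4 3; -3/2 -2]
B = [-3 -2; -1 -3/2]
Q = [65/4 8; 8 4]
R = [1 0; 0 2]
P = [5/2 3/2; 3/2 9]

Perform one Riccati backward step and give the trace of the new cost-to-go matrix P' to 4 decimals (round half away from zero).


BᵀP = [-9.0000 -13.5000; -7.2500 -16.5000]
S = R + BᵀPB = [1 0; 0 2] + [40.5000 38.2500; 38.2500 39.2500] = [41.5000 38.2500; 38.2500 41.2500]
BᵀPA = [56.2500 0.0000; 53.7500 11.2500]
K = S⁻¹·BᵀPA = [1.0625 -1.7295; 0.3178 1.8764]
A−BK = [-0.1768 1.5644; 0.0392 -0.9148]
AᵀP(A−BK) = [1.4022 -1.3248; -1.3248 19.3904]
P' = Q + AᵀP(A−BK) = [17.6522 6.6752; 6.6752 23.3904]
tr(P') = 41.0425

41.0425


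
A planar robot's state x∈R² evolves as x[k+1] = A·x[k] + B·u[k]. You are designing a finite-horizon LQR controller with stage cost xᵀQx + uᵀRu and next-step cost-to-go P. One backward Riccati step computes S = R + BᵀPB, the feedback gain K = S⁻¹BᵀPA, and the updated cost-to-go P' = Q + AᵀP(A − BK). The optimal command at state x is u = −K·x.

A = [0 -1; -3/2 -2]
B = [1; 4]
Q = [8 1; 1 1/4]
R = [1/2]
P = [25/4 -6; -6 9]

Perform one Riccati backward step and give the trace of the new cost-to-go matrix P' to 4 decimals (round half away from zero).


9.6691

BᵀP = [-17.7500 30.0000]
S = R + BᵀPB = [1/2] + [102.2500] = [102.7500]
BᵀPA = [-45.0000 -42.2500]
K = S⁻¹·BᵀPA = [-0.4380 -0.4112]
A−BK = [0.4380 -0.5888; 0.2518 -0.3552]
AᵀP(A−BK) = [0.5420 -0.5036; -0.5036 0.8771]
P' = Q + AᵀP(A−BK) = [8.5420 0.4964; 0.4964 1.1271]
tr(P') = 9.6691


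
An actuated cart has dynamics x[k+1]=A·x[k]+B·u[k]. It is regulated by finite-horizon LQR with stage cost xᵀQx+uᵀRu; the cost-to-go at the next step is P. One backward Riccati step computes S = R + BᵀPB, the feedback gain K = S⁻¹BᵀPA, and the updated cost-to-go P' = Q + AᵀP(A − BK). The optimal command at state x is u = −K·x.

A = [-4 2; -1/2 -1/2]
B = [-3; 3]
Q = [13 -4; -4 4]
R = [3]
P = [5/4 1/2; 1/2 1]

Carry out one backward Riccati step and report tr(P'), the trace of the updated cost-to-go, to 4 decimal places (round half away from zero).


36.7895

BᵀP = [-2.2500 1.5000]
S = R + BᵀPB = [3] + [11.2500] = [14.2500]
BᵀPA = [8.2500 -5.2500]
K = S⁻¹·BᵀPA = [0.5789 -0.3684]
A−BK = [-2.2632 0.8947; -2.2368 0.6053]
AᵀP(A−BK) = [17.4737 -6.2105; -6.2105 2.3158]
P' = Q + AᵀP(A−BK) = [30.4737 -10.2105; -10.2105 6.3158]
tr(P') = 36.7895


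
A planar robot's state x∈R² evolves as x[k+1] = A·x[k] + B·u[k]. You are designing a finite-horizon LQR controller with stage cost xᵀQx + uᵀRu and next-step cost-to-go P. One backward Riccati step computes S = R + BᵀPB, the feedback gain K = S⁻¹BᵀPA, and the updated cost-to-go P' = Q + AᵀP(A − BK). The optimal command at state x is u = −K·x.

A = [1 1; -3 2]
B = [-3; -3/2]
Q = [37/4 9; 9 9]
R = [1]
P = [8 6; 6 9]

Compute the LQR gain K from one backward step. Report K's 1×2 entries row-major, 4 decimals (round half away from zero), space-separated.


0.4177 -0.6520

BᵀP = [-33.0000 -31.5000]
S = R + BᵀPB = [1] + [146.2500] = [147.2500]
BᵀPA = [61.5000 -96.0000]
K = S⁻¹·BᵀPA = [0.4177 -0.6520]
A−BK = [2.2530 -0.9559; -2.3735 1.0221]
AᵀP(A−BK) = [27.3141 -11.9049; -11.9049 5.4126]
P' = Q + AᵀP(A−BK) = [36.5641 -2.9049; -2.9049 14.4126]
tr(P') = 50.9767


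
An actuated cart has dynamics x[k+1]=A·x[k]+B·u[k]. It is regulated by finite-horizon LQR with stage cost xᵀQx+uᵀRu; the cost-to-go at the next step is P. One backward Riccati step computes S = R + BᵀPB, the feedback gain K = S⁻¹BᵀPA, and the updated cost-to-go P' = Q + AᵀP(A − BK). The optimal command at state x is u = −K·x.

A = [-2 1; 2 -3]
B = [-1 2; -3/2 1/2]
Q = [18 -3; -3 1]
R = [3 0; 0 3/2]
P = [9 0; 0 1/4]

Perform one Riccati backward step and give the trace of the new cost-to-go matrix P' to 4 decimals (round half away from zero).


BᵀP = [-9.0000 -0.3750; 18.0000 0.1250]
S = R + BᵀPB = [3 0; 0 3/2] + [9.5625 -18.1875; -18.1875 36.0625] = [12.5625 -18.1875; -18.1875 37.5625]
BᵀPA = [17.2500 -7.8750; -35.7500 17.6250]
K = S⁻¹·BᵀPA = [-0.0159 0.1754; -0.9595 0.5542]
A−BK = [-0.0970 0.0671; 2.4558 -3.0140]
AᵀP(A−BK) = [2.9741 -2.7150; -2.7150 2.8645]
P' = Q + AᵀP(A−BK) = [20.9741 -5.7150; -5.7150 3.8645]
tr(P') = 24.8385

24.8385


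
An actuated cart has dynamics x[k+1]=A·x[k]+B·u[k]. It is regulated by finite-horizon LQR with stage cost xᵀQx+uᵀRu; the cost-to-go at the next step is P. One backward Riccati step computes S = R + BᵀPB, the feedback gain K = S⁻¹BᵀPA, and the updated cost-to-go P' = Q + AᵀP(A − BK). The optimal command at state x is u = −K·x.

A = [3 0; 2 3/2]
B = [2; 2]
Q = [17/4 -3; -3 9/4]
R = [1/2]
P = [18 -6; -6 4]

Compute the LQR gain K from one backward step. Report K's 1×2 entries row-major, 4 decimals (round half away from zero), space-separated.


1.5802 -0.1481

BᵀP = [24.0000 -4.0000]
S = R + BᵀPB = [1/2] + [40.0000] = [40.5000]
BᵀPA = [64.0000 -6.0000]
K = S⁻¹·BᵀPA = [1.5802 -0.1481]
A−BK = [-0.1605 0.2963; -1.1605 1.7963]
AᵀP(A−BK) = [4.8642 -5.5185; -5.5185 8.1111]
P' = Q + AᵀP(A−BK) = [9.1142 -8.5185; -8.5185 10.3611]
tr(P') = 19.4753


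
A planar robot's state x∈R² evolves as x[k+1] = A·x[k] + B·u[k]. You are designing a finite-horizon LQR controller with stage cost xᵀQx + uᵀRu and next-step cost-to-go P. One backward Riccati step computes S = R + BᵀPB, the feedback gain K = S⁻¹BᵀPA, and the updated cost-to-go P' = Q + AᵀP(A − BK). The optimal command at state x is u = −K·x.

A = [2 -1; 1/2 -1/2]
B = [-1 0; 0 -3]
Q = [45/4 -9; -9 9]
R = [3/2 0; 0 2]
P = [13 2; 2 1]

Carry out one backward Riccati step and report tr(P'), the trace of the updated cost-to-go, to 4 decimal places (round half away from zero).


26.9787

BᵀP = [-13.0000 -2.0000; -6.0000 -3.0000]
S = R + BᵀPB = [3/2 0; 0 2] + [13.0000 6.0000; 6.0000 9.0000] = [14.5000 6.0000; 6.0000 11.0000]
BᵀPA = [-27.0000 14.0000; -13.5000 7.5000]
K = S⁻¹·BᵀPA = [-1.7490 0.8826; -0.2733 0.2004]
A−BK = [0.2510 -0.1174; -0.3198 0.1012]
AᵀP(A−BK) = [5.3381 -2.7146; -2.7146 1.3907]
P' = Q + AᵀP(A−BK) = [16.5881 -11.7146; -11.7146 10.3907]
tr(P') = 26.9787


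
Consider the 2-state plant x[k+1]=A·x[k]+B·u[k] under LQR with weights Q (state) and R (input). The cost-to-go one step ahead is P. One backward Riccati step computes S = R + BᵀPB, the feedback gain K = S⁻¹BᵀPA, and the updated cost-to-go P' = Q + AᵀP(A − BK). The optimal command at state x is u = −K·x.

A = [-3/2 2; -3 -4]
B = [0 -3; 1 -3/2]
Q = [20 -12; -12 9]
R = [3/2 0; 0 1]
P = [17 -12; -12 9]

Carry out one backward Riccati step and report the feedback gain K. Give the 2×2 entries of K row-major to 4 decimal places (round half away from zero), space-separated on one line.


-1.0099 -2.4554 0.0713 -1.5208

BᵀP = [-12.0000 9.0000; -33.0000 22.5000]
S = R + BᵀPB = [3/2 0; 0 1] + [9.0000 22.5000; 22.5000 65.2500] = [10.5000 22.5000; 22.5000 66.2500]
BᵀPA = [-9.0000 -60.0000; -18.0000 -156.0000]
K = S⁻¹·BᵀPA = [-1.0099 -2.4554; 0.0713 -1.5208]
A−BK = [-1.2861 -2.5624; -1.8832 -3.8257]
AᵀP(A−BK) = [3.4441 7.5267; 7.5267 19.4297]
P' = Q + AᵀP(A−BK) = [23.4441 -4.4733; -4.4733 28.4297]
tr(P') = 51.8738


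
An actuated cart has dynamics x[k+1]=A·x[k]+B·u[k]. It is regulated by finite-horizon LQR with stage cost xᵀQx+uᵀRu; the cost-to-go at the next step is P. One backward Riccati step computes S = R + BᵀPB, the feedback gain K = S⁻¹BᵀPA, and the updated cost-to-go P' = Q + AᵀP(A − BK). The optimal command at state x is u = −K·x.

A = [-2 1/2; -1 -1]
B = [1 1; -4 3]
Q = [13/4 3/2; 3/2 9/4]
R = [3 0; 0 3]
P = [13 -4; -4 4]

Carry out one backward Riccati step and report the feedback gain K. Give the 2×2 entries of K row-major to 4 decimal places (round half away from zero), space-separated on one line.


BᵀP = [29.0000 -20.0000; 1.0000 8.0000]
S = R + BᵀPB = [3 0; 0 3] + [109.0000 -31.0000; -31.0000 25.0000] = [112.0000 -31.0000; -31.0000 28.0000]
BᵀPA = [-38.0000 34.5000; -10.0000 -7.5000]
K = S⁻¹·BᵀPA = [-0.6317 0.3372; -1.0566 0.1055]
A−BK = [-0.3117 0.0572; -0.3572 0.0324]
AᵀP(A−BK) = [5.4290 -1.1297; -1.1297 0.4066]
P' = Q + AᵀP(A−BK) = [8.6790 0.3703; 0.3703 2.6566]
tr(P') = 11.3355

-0.6317 0.3372 -1.0566 0.1055


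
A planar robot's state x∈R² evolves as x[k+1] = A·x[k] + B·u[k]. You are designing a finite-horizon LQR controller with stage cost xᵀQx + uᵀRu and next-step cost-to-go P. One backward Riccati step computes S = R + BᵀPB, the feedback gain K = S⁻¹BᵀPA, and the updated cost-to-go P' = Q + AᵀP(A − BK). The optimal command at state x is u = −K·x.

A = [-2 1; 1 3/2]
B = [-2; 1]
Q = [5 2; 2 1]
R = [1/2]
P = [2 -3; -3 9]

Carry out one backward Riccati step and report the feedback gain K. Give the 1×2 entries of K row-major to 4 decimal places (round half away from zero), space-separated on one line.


BᵀP = [-7.0000 15.0000]
S = R + BᵀPB = [1/2] + [29.0000] = [29.5000]
BᵀPA = [29.0000 15.5000]
K = S⁻¹·BᵀPA = [0.9831 0.5254]
A−BK = [-0.0339 2.0508; 0.0169 0.9746]
AᵀP(A−BK) = [0.4915 0.2627; 0.2627 5.1059]
P' = Q + AᵀP(A−BK) = [5.4915 2.2627; 2.2627 6.1059]
tr(P') = 11.5975

0.9831 0.5254


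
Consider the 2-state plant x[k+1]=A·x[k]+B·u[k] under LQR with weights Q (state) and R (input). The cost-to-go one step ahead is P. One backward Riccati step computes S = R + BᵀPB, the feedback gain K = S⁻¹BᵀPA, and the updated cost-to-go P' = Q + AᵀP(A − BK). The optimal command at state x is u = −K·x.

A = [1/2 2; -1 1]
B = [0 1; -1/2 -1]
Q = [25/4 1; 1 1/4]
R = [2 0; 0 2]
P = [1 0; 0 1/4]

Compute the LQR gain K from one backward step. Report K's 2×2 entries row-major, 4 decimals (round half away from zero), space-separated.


0.0467 -0.0935 0.2290 0.5421

BᵀP = [0.0000 -0.1250; 1.0000 -0.2500]
S = R + BᵀPB = [2 0; 0 2] + [0.0625 0.1250; 0.1250 1.2500] = [2.0625 0.1250; 0.1250 3.2500]
BᵀPA = [0.1250 -0.1250; 0.7500 1.7500]
K = S⁻¹·BᵀPA = [0.0467 -0.0935; 0.2290 0.5421]
A−BK = [0.2710 1.4579; -0.7477 1.4953]
AᵀP(A−BK) = [0.3224 0.3551; 0.3551 3.2897]
P' = Q + AᵀP(A−BK) = [6.5724 1.3551; 1.3551 3.5397]
tr(P') = 10.1121


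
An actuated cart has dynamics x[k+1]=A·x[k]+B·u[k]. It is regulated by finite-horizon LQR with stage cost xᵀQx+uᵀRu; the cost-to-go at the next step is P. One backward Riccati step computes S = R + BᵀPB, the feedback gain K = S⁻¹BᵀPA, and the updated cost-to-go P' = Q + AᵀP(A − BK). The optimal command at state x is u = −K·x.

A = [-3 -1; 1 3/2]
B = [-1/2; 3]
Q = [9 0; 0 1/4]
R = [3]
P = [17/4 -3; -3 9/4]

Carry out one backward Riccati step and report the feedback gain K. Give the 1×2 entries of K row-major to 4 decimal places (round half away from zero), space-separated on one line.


1.2495 0.7054

BᵀP = [-11.1250 8.2500]
S = R + BᵀPB = [3] + [30.3125] = [33.3125]
BᵀPA = [41.6250 23.5000]
K = S⁻¹·BᵀPA = [1.2495 0.7054]
A−BK = [-2.3752 -0.6473; -2.7486 -0.6163]
AᵀP(A−BK) = [6.4883 3.2610; 3.2610 1.7346]
P' = Q + AᵀP(A−BK) = [15.4883 3.2610; 3.2610 1.9846]
tr(P') = 17.4729


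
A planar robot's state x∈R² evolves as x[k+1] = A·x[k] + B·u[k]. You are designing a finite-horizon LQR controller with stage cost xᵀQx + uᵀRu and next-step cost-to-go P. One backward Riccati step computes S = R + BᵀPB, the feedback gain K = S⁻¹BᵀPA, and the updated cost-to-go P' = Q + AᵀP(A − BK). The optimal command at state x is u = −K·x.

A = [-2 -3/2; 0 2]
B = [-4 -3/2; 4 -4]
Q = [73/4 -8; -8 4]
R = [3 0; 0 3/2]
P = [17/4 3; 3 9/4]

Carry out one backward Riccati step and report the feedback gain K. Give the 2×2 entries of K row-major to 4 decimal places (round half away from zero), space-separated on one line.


0.2137 0.2130 0.3923 -0.0432

BᵀP = [-5.0000 -3.0000; -18.3750 -13.5000]
S = R + BᵀPB = [3 0; 0 3/2] + [8.0000 19.5000; 19.5000 81.5625] = [11.0000 19.5000; 19.5000 83.0625]
BᵀPA = [10.0000 1.5000; 36.7500 0.5625]
K = S⁻¹·BᵀPA = [0.2137 0.2130; 0.3923 -0.0432]
A−BK = [-0.5568 -0.7128; 0.7142 0.9750]
AᵀP(A−BK) = [0.4471 0.2088; 0.2088 0.2673]
P' = Q + AᵀP(A−BK) = [18.6971 -7.7912; -7.7912 4.2673]
tr(P') = 22.9644


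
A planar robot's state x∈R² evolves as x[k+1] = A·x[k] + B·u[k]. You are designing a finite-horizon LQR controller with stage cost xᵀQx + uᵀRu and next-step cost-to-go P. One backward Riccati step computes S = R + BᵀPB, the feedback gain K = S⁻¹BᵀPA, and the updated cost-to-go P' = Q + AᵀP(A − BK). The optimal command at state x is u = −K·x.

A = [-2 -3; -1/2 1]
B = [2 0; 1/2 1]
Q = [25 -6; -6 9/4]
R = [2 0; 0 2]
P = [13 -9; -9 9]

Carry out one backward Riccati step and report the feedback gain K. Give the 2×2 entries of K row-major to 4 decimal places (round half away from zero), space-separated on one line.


BᵀP = [21.5000 -13.5000; -9.0000 9.0000]
S = R + BᵀPB = [2 0; 0 2] + [36.2500 -13.5000; -13.5000 9.0000] = [38.2500 -13.5000; -13.5000 11.0000]
BᵀPA = [-36.2500 -78.0000; 13.5000 36.0000]
K = S⁻¹·BᵀPA = [-0.9078 -1.5597; 0.1132 1.3585]
A−BK = [-0.1845 0.1195; -0.1593 0.4214]
AᵀP(A−BK) = [1.8155 3.1195; 3.1195 9.4340]
P' = Q + AᵀP(A−BK) = [26.8155 -2.8805; -2.8805 11.6840]
tr(P') = 38.4995

-0.9078 -1.5597 0.1132 1.3585


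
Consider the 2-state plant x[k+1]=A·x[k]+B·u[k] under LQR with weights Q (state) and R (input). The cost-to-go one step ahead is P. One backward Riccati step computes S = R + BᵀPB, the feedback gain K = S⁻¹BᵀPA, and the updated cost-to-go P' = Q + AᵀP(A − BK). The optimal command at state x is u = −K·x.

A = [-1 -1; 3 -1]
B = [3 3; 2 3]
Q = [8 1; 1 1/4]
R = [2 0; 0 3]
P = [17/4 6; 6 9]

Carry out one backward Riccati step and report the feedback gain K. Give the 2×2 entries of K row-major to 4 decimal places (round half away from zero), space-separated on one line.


BᵀP = [24.7500 36.0000; 30.7500 45.0000]
S = R + BᵀPB = [2 0; 0 3] + [146.2500 182.2500; 182.2500 227.2500] = [148.2500 182.2500; 182.2500 230.2500]
BᵀPA = [83.2500 -60.7500; 104.2500 -75.7500]
K = S⁻¹·BᵀPA = [0.1835 -0.1982; 0.3075 -0.1721]
A−BK = [-2.4731 0.1109; 1.7104 -0.0873]
AᵀP(A−BK) = [1.9144 -0.3075; -0.3075 0.1721]
P' = Q + AᵀP(A−BK) = [9.9144 0.6925; 0.6925 0.4221]
tr(P') = 10.3365

0.1835 -0.1982 0.3075 -0.1721


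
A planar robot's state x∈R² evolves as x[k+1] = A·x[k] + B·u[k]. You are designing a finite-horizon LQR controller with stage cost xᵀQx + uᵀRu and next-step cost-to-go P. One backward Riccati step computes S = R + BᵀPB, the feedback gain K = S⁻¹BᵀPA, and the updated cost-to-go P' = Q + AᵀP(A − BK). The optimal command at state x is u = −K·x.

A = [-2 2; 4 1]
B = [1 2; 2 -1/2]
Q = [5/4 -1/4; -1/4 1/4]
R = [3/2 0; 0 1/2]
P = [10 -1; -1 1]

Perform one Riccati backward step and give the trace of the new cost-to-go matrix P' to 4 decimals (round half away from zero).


BᵀP = [8.0000 1.0000; 20.5000 -2.5000]
S = R + BᵀPB = [3/2 0; 0 1/2] + [10.0000 15.5000; 15.5000 42.2500] = [11.5000 15.5000; 15.5000 42.7500]
BᵀPA = [-12.0000 17.0000; -51.0000 38.5000]
K = S⁻¹·BᵀPA = [1.1039 0.5172; -1.5932 0.7131]
A−BK = [0.0825 0.0567; 0.9955 0.3222]
AᵀP(A−BK) = [3.9920 0.5728; 0.5728 0.7548]
P' = Q + AᵀP(A−BK) = [5.2420 0.3228; 0.3228 1.0048]
tr(P') = 6.2469

6.2469


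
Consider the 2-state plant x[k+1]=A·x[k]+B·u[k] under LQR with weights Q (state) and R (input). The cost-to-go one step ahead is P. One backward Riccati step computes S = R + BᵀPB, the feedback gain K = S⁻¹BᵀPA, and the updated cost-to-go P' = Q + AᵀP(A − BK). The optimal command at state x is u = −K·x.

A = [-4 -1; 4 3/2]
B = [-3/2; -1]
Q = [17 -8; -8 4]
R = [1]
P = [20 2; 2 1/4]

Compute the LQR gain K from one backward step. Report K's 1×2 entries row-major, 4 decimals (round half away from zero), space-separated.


BᵀP = [-32.0000 -3.2500]
S = R + BᵀPB = [1] + [51.2500] = [52.2500]
BᵀPA = [115.0000 27.1250]
K = S⁻¹·BᵀPA = [2.2010 0.5191]
A−BK = [-0.6986 -0.2213; 6.2010 2.0191]
AᵀP(A−BK) = [6.8900 1.7990; 1.7990 0.4809]
P' = Q + AᵀP(A−BK) = [23.8900 -6.2010; -6.2010 4.4809]
tr(P') = 28.3708

2.2010 0.5191


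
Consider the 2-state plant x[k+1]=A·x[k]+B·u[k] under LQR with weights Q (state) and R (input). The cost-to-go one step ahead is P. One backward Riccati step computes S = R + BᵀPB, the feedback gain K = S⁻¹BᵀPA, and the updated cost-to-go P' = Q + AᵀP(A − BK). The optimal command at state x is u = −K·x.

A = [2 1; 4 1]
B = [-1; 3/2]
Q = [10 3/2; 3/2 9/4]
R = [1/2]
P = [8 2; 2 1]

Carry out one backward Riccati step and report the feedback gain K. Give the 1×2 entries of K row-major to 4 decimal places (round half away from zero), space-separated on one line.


BᵀP = [-5.0000 -0.5000]
S = R + BᵀPB = [1/2] + [4.2500] = [4.7500]
BᵀPA = [-12.0000 -5.5000]
K = S⁻¹·BᵀPA = [-2.5263 -1.1579]
A−BK = [-0.5263 -0.1579; 7.7895 2.7368]
AᵀP(A−BK) = [49.6842 18.1053; 18.1053 6.6316]
P' = Q + AᵀP(A−BK) = [59.6842 19.6053; 19.6053 8.8816]
tr(P') = 68.5658

-2.5263 -1.1579


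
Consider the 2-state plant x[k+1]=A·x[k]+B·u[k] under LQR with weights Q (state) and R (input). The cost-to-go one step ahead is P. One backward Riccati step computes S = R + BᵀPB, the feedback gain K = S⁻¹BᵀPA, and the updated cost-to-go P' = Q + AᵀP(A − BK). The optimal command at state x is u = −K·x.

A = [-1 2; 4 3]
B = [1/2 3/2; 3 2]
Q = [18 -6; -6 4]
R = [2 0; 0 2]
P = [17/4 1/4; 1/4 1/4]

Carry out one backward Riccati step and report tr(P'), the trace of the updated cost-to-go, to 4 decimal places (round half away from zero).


BᵀP = [2.8750 0.8750; 6.8750 0.8750]
S = R + BᵀPB = [2 0; 0 2] + [4.0625 6.0625; 6.0625 12.0625] = [6.0625 6.0625; 6.0625 14.0625]
BᵀPA = [0.6250 8.3750; -3.3750 16.3750]
K = S⁻¹·BᵀPA = [0.6031 0.3814; -0.5000 1.0000]
A−BK = [-0.5515 0.3093; 3.1907 -0.1443]
AᵀP(A−BK) = [4.1856 -1.1134; -1.1134 2.6804]
P' = Q + AᵀP(A−BK) = [22.1856 -7.1134; -7.1134 6.6804]
tr(P') = 28.8660

28.8660


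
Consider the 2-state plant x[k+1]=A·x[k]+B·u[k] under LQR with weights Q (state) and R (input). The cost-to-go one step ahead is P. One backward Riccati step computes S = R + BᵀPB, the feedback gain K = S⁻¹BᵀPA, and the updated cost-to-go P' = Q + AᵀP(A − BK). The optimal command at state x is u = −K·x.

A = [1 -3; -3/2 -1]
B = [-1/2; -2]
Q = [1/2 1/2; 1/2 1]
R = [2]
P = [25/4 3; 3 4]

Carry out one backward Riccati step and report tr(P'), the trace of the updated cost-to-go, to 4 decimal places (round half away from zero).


31.7787

BᵀP = [-9.1250 -9.5000]
S = R + BᵀPB = [2] + [23.5625] = [25.5625]
BᵀPA = [5.1250 36.8750]
K = S⁻¹·BᵀPA = [0.2005 1.4425]
A−BK = [1.1002 -2.2787; -1.0990 1.8851]
AᵀP(A−BK) = [5.2225 -9.6430; -9.6430 25.0562]
P' = Q + AᵀP(A−BK) = [5.7225 -9.1430; -9.1430 26.0562]
tr(P') = 31.7787


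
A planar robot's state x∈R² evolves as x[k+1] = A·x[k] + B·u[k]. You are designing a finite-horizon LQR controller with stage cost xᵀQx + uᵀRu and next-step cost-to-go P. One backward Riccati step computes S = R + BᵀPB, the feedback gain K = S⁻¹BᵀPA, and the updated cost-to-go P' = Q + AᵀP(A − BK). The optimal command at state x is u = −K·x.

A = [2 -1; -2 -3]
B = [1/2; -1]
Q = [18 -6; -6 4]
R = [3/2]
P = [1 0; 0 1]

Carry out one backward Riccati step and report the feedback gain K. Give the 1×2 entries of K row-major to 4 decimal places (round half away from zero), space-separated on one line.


1.0909 0.9091

BᵀP = [0.5000 -1.0000]
S = R + BᵀPB = [3/2] + [1.2500] = [2.7500]
BᵀPA = [3.0000 2.5000]
K = S⁻¹·BᵀPA = [1.0909 0.9091]
A−BK = [1.4545 -1.4545; -0.9091 -2.0909]
AᵀP(A−BK) = [4.7273 1.2727; 1.2727 7.7273]
P' = Q + AᵀP(A−BK) = [22.7273 -4.7273; -4.7273 11.7273]
tr(P') = 34.4545


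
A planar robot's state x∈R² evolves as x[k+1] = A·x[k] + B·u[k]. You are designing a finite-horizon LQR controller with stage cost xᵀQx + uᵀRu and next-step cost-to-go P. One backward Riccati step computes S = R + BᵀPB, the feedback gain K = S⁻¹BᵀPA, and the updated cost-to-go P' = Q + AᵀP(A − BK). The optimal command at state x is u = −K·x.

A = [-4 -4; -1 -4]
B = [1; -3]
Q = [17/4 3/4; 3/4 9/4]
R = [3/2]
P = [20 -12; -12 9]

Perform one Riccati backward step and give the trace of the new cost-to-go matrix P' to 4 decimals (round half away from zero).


96.8696

BᵀP = [56.0000 -39.0000]
S = R + BᵀPB = [3/2] + [173.0000] = [174.5000]
BᵀPA = [-185.0000 -68.0000]
K = S⁻¹·BᵀPA = [-1.0602 -0.3897]
A−BK = [-2.9398 -3.6103; -4.1805 -5.1691]
AᵀP(A−BK) = [36.8682 43.9083; 43.9083 53.5014]
P' = Q + AᵀP(A−BK) = [41.1182 44.6583; 44.6583 55.7514]
tr(P') = 96.8696


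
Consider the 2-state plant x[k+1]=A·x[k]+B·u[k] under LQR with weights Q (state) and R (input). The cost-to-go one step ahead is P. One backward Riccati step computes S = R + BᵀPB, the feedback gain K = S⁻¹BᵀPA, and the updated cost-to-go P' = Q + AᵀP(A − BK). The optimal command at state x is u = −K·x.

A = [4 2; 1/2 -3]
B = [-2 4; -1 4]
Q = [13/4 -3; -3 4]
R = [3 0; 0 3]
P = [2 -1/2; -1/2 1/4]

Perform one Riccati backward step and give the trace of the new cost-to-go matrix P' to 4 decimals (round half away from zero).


BᵀP = [-3.5000 0.7500; 6.0000 -1.0000]
S = R + BᵀPB = [3 0; 0 3] + [6.2500 -11.0000; -11.0000 20.0000] = [9.2500 -11.0000; -11.0000 23.0000]
BᵀPA = [-13.6250 -9.2500; 23.5000 15.0000]
K = S⁻¹·BᵀPA = [-0.5981 -0.5204; 0.7357 0.4033]
A−BK = [-0.1390 -0.6540; -3.0409 -5.1335]
AᵀP(A−BK) = [4.6247 4.5572; 4.5572 5.3869]
P' = Q + AᵀP(A−BK) = [7.8747 1.5572; 1.5572 9.3869]
tr(P') = 17.2616

17.2616
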